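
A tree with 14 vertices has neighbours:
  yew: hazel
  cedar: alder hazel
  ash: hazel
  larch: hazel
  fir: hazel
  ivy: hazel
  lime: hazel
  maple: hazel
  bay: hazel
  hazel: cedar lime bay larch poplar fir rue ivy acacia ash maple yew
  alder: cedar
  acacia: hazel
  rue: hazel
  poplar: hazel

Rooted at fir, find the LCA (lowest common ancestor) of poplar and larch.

hazel

Ancestors of poplar (toward the root): poplar, hazel, fir.
Ancestors of larch: larch, hazel, fir.
The deepest node appearing in both lists is hazel.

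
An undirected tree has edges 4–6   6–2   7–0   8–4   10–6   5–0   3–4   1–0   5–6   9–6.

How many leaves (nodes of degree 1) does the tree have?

Degree-1 nodes: 1, 2, 3, 7, 8, 9, 10 — 7 of them.

7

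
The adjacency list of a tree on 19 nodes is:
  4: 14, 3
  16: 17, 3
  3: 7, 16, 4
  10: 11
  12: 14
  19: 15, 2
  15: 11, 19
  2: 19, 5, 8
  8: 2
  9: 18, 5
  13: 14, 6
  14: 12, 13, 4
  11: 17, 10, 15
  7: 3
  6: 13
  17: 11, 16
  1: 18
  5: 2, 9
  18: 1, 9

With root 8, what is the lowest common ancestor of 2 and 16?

2's ancestor chain is 2, 8 and 16's is 16, 17, 11, 15, 19, 2, 8; they first meet at 2.

2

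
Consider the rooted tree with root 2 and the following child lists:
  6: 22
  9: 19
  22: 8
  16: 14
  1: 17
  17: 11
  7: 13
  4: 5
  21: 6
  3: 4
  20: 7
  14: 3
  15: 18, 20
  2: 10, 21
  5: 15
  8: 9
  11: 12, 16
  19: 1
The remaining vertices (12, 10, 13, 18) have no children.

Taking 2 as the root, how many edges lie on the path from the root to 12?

Climbing from 12 to the root: 12 → 11 → 17 → 1 → 19 → 9 → 8 → 22 → 6 → 21 → 2. That's 10 steps.

10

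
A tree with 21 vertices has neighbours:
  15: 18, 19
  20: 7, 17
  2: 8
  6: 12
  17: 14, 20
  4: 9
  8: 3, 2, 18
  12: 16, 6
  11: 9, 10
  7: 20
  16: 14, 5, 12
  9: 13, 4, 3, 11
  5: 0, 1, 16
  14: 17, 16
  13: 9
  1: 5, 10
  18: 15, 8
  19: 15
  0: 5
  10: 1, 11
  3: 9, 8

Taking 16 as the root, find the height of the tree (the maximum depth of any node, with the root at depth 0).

A deepest node is 19, reached by 16 – 5 – 1 – 10 – 11 – 9 – 3 – 8 – 18 – 15 – 19.
That path has 10 edges, so the height is 10.

10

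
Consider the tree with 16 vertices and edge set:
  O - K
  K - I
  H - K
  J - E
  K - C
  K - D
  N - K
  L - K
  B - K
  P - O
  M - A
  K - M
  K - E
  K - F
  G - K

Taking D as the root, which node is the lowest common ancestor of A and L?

K

Path A→root: A M K D; path L→root: L K D.
First common node: K.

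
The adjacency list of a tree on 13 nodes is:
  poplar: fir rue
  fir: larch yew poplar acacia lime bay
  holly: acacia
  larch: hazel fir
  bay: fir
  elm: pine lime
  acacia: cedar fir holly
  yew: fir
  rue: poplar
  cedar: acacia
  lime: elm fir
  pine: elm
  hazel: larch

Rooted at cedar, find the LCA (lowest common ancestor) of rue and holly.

acacia

Ancestors of rue (toward the root): rue, poplar, fir, acacia, cedar.
Ancestors of holly: holly, acacia, cedar.
The deepest node appearing in both lists is acacia.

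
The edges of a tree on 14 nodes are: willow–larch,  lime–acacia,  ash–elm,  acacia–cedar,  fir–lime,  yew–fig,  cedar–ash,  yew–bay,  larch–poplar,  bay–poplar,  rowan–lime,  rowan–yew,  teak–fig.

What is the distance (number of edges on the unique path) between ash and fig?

6

ash – cedar – acacia – lime – rowan – yew – fig: 6 edges.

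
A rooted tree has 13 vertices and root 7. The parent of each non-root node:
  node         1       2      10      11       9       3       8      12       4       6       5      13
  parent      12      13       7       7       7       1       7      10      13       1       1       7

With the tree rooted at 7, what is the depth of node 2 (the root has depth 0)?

Path from 7 to 2: 7 – 13 – 2, which has 2 edges.

2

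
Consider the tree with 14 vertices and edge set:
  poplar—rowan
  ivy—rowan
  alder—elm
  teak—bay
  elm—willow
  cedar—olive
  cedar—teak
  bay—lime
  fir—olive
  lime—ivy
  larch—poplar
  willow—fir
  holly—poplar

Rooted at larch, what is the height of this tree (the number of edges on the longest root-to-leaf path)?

12

alder sits deepest: larch–poplar–rowan–ivy–lime–bay–teak–cedar–olive–fir–willow–elm–alder — 12 edges from the root.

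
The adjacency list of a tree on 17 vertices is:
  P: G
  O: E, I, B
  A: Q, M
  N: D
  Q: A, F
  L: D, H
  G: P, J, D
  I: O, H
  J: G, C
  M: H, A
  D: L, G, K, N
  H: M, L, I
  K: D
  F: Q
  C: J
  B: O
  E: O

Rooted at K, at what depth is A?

K – D – L – H – M – A — 5 edges.

5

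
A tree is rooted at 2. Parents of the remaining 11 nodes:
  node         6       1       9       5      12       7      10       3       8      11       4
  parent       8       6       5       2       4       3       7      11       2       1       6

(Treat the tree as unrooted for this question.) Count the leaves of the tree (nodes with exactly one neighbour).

The leaves are 9, 10, 12.
That is 3 leaves.

3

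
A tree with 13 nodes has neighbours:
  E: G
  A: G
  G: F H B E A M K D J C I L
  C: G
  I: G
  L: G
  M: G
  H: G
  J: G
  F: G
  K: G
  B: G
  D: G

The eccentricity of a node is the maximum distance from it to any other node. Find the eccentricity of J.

2

Distances from J peak at 2, attained at E (M, F, K, A, H, I, D, B, C, L also at distance 2).
J – G – E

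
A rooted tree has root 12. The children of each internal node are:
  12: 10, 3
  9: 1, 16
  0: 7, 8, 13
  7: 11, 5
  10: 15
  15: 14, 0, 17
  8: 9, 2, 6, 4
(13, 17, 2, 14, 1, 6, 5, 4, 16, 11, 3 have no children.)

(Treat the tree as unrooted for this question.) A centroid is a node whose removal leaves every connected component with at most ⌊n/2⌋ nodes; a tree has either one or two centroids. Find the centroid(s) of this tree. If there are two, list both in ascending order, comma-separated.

0

If 0 is removed the pieces have sizes 7, 6, 3, 1, all ≤ ⌊18/2⌋ = 9.
No neighbour of 0 does as well, so 0 is the unique centroid.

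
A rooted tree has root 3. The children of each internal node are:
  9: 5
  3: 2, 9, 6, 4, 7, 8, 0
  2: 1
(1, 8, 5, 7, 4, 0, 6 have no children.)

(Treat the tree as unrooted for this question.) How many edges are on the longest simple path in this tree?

Starting from 1, a farthest node is 5 at distance 4.
One longest path: 1-2-3-9-5.
So the diameter is 4.

4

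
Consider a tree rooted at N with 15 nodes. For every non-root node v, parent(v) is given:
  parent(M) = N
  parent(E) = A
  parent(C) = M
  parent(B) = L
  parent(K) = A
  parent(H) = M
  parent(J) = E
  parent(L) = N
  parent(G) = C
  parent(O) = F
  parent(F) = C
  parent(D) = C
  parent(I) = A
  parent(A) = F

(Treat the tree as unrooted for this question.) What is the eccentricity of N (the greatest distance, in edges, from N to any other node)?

The node farthest from N is J, via N – M – C – F – A – E – J — 6 edges.

6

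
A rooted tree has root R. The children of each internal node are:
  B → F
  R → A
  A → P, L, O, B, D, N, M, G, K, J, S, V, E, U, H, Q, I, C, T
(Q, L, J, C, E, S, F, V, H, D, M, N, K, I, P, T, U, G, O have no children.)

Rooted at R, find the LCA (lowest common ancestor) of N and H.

A

N's ancestor chain is N, A, R and H's is H, A, R; they first meet at A.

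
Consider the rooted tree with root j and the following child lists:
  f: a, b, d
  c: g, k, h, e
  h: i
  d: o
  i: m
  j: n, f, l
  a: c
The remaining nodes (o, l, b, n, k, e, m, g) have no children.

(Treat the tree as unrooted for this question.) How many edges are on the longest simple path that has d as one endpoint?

6

A farthest node from d is m.
The path d – f – a – c – h – i – m has 6 edges.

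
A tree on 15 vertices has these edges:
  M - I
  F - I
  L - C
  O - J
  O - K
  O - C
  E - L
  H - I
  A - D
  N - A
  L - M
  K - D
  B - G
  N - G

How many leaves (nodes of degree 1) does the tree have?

5

The leaves are B, E, F, H, J.
That is 5 leaves.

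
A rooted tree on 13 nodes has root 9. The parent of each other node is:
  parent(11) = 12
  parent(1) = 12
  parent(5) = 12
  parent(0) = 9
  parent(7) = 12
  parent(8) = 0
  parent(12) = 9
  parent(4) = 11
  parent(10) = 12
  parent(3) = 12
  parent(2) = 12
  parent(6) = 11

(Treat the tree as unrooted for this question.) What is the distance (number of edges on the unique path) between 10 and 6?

3

Walking from 10: 10 - 12 - 11 - 6. Length 3.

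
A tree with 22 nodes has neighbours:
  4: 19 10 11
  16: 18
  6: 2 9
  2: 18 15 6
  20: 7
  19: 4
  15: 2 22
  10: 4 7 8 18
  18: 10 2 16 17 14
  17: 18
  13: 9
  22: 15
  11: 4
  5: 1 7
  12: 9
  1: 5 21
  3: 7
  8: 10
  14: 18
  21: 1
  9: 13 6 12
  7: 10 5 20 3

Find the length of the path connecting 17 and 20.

The path is 17 - 18 - 10 - 7 - 20, which has 4 edges.

4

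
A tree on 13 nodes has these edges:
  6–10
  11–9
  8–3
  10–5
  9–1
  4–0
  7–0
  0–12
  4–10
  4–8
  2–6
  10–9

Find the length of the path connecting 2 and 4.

2 - 6 - 10 - 4: 3 edges.

3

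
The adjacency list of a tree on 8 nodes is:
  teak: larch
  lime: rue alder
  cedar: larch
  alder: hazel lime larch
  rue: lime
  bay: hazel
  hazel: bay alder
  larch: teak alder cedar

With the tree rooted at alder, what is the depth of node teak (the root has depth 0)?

alder–larch–teak — 2 edges.

2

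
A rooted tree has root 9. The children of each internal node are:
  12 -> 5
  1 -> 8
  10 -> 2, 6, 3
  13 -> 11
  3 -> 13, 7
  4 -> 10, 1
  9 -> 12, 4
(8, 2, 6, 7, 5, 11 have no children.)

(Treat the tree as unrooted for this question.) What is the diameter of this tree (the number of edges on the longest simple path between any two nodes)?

A longest path is 11 – 13 – 3 – 10 – 4 – 9 – 12 – 5, with 7 edges.

7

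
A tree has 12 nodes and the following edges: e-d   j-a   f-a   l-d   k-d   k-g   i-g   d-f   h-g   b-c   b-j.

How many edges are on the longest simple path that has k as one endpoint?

6

Distances from k peak at 6, attained at c.
k–d–f–a–j–b–c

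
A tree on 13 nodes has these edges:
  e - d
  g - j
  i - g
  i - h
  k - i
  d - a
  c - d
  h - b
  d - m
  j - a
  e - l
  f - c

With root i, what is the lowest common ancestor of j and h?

j's ancestor chain is j, g, i and h's is h, i; they first meet at i.

i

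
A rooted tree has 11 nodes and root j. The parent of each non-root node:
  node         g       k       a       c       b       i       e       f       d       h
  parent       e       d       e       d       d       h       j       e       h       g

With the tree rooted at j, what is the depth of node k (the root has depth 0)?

5

Path from j to k: j–e–g–h–d–k, which has 5 edges.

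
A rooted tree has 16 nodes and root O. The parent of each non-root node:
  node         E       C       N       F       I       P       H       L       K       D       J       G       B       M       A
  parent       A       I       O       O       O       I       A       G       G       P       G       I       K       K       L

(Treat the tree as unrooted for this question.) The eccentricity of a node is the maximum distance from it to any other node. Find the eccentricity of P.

5

The node farthest from P is H (E also at distance 5), via P – I – G – L – A – H — 5 edges.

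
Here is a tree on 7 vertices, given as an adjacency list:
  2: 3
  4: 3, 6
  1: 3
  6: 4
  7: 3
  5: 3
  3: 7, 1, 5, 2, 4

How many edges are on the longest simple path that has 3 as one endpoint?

2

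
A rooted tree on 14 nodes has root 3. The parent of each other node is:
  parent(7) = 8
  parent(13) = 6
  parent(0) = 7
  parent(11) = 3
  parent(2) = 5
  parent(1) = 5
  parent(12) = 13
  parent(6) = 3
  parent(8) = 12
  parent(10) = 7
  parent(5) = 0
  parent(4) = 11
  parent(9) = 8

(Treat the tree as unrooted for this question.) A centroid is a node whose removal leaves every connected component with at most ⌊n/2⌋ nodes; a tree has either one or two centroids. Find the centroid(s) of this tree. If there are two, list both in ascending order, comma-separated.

8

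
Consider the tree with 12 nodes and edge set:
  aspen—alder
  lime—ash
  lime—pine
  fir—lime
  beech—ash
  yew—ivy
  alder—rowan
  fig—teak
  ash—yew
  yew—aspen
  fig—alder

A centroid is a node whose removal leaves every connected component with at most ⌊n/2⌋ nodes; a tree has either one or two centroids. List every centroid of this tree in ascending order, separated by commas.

If yew is removed the pieces have sizes 5, 5, 1, all ≤ ⌊12/2⌋ = 6.
No neighbour of yew does as well, so yew is the unique centroid.

yew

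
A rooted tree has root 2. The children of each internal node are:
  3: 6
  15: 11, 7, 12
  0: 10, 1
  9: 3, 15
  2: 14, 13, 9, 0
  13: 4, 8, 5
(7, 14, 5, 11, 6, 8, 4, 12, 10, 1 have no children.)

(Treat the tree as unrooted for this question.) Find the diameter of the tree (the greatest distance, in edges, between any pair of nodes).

BFS from 7 reaches 10 last, at distance 5; BFS from 10 confirms no node is farther.
Path: 7–15–9–2–0–10.

5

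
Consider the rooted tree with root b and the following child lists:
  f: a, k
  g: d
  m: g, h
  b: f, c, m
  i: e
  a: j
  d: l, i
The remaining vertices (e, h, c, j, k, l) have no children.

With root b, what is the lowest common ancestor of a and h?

b

a's ancestor chain is a, f, b and h's is h, m, b; they first meet at b.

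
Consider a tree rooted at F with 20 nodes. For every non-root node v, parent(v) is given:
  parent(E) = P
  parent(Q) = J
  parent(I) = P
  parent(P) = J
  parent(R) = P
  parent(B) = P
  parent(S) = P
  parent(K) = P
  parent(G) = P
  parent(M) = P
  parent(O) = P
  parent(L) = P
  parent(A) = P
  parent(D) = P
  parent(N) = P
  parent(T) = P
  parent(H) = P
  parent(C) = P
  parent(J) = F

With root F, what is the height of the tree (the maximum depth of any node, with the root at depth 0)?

3

O sits deepest: F → J → P → O — 3 edges from the root.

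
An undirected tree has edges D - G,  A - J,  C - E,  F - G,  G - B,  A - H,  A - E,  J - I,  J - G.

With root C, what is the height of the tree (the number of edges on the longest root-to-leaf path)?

A deepest node is D, reached by C–E–A–J–G–D.
That path has 5 edges, so the height is 5.

5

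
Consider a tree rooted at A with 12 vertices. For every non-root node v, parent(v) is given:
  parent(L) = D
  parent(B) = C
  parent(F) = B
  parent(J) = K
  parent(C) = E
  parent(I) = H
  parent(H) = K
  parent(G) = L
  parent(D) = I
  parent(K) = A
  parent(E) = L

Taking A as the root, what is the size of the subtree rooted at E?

The subtree rooted at E contains: E, C, B, F — 4 nodes.

4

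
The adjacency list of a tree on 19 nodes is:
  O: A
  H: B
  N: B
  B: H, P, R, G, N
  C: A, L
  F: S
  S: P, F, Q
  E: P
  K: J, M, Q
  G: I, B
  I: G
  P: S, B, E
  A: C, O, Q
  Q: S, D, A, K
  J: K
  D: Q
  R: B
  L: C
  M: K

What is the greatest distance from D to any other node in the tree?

6

A farthest node from D is I.
The path D-Q-S-P-B-G-I has 6 edges.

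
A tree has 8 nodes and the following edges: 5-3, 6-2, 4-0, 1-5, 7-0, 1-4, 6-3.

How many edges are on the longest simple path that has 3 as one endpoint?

5

Distances from 3 peak at 5, attained at 7.
3 – 5 – 1 – 4 – 0 – 7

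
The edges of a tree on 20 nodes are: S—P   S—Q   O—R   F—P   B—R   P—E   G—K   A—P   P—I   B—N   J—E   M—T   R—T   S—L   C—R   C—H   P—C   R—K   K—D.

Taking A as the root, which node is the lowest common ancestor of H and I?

Ancestors of H (toward the root): H, C, P, A.
Ancestors of I: I, P, A.
The deepest node appearing in both lists is P.

P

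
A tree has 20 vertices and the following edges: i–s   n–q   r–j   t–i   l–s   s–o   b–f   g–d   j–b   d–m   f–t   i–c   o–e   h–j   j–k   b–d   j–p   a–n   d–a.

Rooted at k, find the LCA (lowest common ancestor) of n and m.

d

Ancestors of n (toward the root): n, a, d, b, j, k.
Ancestors of m: m, d, b, j, k.
The deepest node appearing in both lists is d.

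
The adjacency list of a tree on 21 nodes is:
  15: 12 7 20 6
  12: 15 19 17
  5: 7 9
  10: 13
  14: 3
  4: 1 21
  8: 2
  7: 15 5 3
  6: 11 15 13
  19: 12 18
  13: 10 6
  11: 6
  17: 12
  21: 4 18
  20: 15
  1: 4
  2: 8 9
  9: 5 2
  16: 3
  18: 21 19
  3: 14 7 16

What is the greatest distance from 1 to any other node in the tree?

11

A farthest node from 1 is 8.
The path 1–4–21–18–19–12–15–7–5–9–2–8 has 11 edges.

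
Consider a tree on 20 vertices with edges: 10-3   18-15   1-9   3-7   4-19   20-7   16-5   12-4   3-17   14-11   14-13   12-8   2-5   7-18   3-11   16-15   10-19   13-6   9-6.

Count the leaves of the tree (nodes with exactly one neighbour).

The leaves are 1, 2, 8, 17, 20.
That is 5 leaves.

5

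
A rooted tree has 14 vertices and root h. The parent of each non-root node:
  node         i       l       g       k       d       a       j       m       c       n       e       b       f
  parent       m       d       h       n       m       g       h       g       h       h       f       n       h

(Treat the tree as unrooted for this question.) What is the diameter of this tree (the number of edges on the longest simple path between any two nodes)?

6

BFS from l reaches k last, at distance 6; BFS from k confirms no node is farther.
Path: l - d - m - g - h - n - k.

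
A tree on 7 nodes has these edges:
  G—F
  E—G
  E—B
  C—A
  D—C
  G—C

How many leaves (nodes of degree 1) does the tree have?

4

Exactly 4 nodes have a single neighbour: A, B, D, F.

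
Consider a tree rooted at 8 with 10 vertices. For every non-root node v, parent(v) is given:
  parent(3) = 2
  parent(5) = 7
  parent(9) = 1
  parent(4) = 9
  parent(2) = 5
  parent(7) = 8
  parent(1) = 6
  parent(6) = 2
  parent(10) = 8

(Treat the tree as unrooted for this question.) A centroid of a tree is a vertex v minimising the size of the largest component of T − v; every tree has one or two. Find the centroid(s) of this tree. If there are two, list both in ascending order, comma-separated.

2

Delete 2: the remaining components have sizes 4, 4, 1. Max 4 ≤ 5, so 2 is a centroid.
No neighbour of 2 does as well, so 2 is the unique centroid.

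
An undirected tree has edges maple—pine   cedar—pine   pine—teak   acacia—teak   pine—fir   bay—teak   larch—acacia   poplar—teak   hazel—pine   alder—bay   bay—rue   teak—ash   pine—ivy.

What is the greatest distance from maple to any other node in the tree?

A farthest node from maple is alder (rue, larch also at distance 4).
The path maple-pine-teak-bay-alder has 4 edges.

4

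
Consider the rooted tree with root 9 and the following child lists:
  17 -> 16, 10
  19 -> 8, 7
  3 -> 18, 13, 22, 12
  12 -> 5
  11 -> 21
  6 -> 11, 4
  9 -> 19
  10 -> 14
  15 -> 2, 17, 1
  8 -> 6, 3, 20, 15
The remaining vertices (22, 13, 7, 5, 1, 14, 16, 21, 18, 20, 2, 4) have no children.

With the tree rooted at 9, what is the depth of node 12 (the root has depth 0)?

4

Climbing from 12 to the root: 12 → 3 → 8 → 19 → 9. That's 4 steps.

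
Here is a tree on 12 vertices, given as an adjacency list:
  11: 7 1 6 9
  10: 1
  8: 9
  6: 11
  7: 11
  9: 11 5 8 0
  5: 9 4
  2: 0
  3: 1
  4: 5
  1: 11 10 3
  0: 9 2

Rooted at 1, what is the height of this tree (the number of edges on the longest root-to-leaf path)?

A deepest node is 4, reached by 1 – 11 – 9 – 5 – 4.
That path has 4 edges, so the height is 4.

4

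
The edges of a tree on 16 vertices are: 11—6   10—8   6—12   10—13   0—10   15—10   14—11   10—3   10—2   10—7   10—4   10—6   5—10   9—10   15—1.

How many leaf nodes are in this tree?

Degree-1 nodes: 0, 1, 2, 3, 4, 5, 7, 8, 9, 12, 13, 14 — 12 of them.

12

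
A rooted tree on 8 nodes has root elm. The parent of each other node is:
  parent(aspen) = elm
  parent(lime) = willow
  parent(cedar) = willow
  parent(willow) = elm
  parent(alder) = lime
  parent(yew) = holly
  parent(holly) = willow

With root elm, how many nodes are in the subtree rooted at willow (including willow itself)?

6

Descendants of willow (including itself): willow, cedar, holly, lime, yew, alder. That's 6.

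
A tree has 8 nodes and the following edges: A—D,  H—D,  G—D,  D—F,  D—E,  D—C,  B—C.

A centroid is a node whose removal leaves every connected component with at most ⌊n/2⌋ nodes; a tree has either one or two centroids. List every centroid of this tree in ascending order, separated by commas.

D

If D is removed the pieces have sizes 2, 1, 1, 1, 1, 1, all ≤ ⌊8/2⌋ = 4.
Every other node leaves some component of size > 4, so the centroid is unique.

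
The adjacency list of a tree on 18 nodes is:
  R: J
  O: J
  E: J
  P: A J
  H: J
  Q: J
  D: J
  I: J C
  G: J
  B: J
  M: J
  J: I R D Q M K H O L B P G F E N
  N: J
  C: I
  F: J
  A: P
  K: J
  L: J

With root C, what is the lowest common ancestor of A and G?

J

Ancestors of A (toward the root): A, P, J, I, C.
Ancestors of G: G, J, I, C.
The deepest node appearing in both lists is J.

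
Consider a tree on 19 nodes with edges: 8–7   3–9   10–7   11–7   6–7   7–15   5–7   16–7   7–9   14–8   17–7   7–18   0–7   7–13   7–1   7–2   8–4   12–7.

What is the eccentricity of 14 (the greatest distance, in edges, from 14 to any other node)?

4

A farthest node from 14 is 3.
The path 14 – 8 – 7 – 9 – 3 has 4 edges.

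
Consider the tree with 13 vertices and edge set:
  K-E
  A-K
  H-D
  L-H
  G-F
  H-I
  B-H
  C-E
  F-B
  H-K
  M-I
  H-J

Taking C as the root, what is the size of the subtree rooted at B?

3

The subtree rooted at B contains: B, F, G — 3 nodes.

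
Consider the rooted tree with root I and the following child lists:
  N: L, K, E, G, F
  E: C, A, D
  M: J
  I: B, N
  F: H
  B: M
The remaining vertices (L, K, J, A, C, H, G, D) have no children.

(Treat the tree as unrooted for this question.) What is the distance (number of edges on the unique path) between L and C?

Walking from L: L–N–E–C. Length 3.

3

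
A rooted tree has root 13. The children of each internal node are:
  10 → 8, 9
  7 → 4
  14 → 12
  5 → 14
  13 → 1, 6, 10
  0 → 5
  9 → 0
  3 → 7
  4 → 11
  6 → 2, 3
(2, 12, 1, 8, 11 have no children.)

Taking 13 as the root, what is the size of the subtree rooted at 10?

7

10's subtree: {10, 9, 8, 0, 5, 14, 12}, size 7.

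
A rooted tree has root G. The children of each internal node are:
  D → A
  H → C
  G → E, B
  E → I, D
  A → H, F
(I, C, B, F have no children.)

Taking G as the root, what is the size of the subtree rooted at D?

Descendants of D (including itself): D, A, F, H, C. That's 5.

5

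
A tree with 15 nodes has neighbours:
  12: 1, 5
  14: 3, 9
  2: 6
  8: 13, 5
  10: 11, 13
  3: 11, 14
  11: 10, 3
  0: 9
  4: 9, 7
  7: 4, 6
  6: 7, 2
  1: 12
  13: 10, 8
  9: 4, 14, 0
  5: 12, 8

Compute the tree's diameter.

13

Starting from 1, a farthest node is 2 at distance 13.
One longest path: 1-12-5-8-13-10-11-3-14-9-4-7-6-2.
So the diameter is 13.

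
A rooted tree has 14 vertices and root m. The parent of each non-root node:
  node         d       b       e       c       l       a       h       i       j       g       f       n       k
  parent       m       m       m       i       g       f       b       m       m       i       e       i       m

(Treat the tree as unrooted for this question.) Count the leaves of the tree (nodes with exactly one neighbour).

Exactly 8 nodes have a single neighbour: a, c, d, h, j, k, l, n.

8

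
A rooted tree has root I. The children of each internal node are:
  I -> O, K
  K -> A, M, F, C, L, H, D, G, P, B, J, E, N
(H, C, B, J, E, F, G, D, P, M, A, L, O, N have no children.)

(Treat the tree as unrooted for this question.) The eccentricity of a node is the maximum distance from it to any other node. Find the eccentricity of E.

3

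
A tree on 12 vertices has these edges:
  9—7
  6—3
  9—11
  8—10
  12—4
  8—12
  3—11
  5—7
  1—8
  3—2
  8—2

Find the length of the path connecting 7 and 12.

6

Walking from 7: 7–9–11–3–2–8–12. Length 6.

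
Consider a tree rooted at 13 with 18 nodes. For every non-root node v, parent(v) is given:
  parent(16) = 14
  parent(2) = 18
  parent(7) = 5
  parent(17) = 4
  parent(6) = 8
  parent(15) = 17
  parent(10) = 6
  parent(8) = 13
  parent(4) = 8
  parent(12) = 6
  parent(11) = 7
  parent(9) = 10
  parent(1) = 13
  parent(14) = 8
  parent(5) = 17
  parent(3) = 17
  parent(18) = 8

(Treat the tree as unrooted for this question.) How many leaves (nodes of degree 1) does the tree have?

8

Degree-1 nodes: 1, 2, 3, 9, 11, 12, 15, 16 — 8 of them.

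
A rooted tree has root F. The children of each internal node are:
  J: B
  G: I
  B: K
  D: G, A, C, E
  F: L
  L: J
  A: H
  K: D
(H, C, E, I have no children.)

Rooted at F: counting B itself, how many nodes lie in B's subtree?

9

The subtree rooted at B contains: B, K, D, A, G, C, E, H, I — 9 nodes.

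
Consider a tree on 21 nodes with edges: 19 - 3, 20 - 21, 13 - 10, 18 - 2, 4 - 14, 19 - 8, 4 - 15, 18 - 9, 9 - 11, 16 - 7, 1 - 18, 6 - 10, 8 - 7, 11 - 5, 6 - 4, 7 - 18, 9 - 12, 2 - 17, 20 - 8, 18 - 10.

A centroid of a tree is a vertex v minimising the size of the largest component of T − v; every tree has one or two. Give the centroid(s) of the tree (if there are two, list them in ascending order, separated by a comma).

18

Delete 18: the remaining components have sizes 7, 6, 4, 2, 1. Max 7 ≤ 10, so 18 is a centroid.
Every other node leaves some component of size > 10, so the centroid is unique.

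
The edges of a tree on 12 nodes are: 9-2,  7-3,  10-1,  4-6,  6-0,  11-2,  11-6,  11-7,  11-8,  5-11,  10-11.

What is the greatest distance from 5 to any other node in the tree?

3

Distances from 5 peak at 3, attained at 9 (1, 3, 4, 0 also at distance 3).
5–11–2–9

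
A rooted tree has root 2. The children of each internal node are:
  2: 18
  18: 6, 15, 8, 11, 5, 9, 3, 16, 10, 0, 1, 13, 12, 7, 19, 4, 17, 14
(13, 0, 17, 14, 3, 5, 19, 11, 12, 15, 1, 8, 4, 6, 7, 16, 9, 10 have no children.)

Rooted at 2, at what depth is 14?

2

2–18–14 — 2 edges.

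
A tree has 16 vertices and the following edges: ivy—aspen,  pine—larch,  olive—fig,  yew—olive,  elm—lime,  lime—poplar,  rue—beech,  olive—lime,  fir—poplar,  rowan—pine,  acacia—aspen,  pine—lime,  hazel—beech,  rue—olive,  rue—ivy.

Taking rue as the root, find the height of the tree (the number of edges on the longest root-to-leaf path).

4

fir sits deepest: rue → olive → lime → poplar → fir — 4 edges from the root.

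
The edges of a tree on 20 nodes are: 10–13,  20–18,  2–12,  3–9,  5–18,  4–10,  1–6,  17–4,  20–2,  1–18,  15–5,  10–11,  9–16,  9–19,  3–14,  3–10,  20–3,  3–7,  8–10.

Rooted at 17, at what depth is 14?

4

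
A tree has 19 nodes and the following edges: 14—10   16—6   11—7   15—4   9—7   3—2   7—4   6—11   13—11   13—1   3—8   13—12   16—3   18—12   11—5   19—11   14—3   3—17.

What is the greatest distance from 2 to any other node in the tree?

The node farthest from 2 is 18 (15 also at distance 7), via 2-3-16-6-11-13-12-18 — 7 edges.

7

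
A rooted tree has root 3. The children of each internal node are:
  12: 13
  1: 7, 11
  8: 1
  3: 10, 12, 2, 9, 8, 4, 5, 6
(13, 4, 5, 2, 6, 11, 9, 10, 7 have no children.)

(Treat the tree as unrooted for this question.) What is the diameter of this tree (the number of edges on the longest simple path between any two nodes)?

BFS from 11 reaches 13 last, at distance 5; BFS from 13 confirms no node is farther.
Path: 11 – 1 – 8 – 3 – 12 – 13.

5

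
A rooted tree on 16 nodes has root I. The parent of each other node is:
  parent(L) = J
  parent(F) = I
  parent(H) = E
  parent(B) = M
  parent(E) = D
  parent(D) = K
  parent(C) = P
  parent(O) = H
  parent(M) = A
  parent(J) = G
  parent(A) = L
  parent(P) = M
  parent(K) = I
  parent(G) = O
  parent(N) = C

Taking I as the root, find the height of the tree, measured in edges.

A deepest node is N, reached by I → K → D → E → H → O → G → J → L → A → M → P → C → N.
That path has 13 edges, so the height is 13.

13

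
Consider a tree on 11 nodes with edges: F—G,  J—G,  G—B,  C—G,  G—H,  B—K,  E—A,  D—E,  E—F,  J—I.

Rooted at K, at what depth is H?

Path from K to H: K–B–G–H, which has 3 edges.

3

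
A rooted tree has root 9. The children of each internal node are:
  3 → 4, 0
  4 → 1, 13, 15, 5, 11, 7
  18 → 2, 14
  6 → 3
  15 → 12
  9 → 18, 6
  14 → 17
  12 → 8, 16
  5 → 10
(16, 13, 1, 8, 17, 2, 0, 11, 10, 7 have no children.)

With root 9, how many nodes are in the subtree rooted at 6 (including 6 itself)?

14

Descendants of 6 (including itself): 6, 3, 4, 0, 15, 11, 5, 1, 13, 7, 12, 10, 16, 8. That's 14.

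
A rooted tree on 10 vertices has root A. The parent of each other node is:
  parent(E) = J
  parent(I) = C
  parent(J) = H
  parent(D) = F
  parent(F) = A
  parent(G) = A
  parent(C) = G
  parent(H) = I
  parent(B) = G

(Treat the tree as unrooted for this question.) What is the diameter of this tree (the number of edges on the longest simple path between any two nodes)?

Starting from D, a farthest node is E at distance 8.
One longest path: D - F - A - G - C - I - H - J - E.
So the diameter is 8.

8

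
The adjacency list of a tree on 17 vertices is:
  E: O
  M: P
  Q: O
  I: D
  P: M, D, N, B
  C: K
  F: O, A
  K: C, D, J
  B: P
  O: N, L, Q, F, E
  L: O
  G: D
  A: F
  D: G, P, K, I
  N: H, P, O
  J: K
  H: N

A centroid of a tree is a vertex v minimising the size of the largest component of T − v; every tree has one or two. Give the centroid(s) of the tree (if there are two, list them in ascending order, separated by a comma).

If P is removed the pieces have sizes 8, 6, 1, 1, all ≤ ⌊17/2⌋ = 8.
No neighbour of P does as well, so P is the unique centroid.

P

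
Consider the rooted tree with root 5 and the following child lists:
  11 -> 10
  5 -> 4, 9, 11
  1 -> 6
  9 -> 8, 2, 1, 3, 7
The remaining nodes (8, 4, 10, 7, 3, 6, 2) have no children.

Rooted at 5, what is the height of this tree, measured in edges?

6 sits deepest: 5–9–1–6 — 3 edges from the root.

3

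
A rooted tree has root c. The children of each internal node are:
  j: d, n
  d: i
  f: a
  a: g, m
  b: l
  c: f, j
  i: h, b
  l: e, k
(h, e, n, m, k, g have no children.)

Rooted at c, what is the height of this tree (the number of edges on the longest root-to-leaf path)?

6

A deepest node is e, reached by c → j → d → i → b → l → e.
That path has 6 edges, so the height is 6.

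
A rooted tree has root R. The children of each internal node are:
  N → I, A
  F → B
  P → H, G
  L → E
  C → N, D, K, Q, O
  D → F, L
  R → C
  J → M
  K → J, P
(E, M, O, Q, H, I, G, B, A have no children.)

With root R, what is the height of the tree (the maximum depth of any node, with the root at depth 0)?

4

The longest root-to-leaf path is R → C → D → L → E (4 edges).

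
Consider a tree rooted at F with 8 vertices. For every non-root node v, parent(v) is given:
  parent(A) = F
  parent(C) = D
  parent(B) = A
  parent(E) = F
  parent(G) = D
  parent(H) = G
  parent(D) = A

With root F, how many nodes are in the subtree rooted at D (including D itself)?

The subtree rooted at D contains: D, G, C, H — 4 nodes.

4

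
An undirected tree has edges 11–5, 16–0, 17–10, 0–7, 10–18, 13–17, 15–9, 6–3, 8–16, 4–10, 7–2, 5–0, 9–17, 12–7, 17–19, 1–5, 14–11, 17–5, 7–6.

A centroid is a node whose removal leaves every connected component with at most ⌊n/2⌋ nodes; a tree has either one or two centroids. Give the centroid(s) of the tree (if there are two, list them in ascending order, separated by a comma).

Delete 5: the remaining components have sizes 8, 8, 2, 1. Max 8 ≤ 10, so 5 is a centroid.
No neighbour of 5 does as well, so 5 is the unique centroid.

5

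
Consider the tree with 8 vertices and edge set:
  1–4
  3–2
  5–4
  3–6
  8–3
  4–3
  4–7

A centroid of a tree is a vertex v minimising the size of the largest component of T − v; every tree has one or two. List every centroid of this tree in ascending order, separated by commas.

If 4 is removed the pieces have sizes 4, 1, 1, 1, all ≤ ⌊8/2⌋ = 4.
Its neighbour 3 also leaves a largest component of size 4, so both are centroids.

3, 4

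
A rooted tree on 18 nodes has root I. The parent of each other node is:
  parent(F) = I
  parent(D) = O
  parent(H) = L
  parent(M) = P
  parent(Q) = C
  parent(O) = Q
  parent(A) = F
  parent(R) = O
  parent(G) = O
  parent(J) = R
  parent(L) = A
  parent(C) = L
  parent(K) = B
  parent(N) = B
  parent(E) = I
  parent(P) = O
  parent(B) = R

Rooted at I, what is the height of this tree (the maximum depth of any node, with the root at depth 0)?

A deepest node is N, reached by I–F–A–L–C–Q–O–R–B–N.
That path has 9 edges, so the height is 9.

9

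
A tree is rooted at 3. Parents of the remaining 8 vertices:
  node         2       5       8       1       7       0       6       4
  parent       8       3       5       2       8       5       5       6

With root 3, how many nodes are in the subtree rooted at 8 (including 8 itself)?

4

8's subtree: {8, 7, 2, 1}, size 4.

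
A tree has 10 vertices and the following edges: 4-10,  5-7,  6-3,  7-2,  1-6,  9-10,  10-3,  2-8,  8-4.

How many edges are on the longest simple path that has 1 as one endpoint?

A farthest node from 1 is 5.
The path 1–6–3–10–4–8–2–7–5 has 8 edges.

8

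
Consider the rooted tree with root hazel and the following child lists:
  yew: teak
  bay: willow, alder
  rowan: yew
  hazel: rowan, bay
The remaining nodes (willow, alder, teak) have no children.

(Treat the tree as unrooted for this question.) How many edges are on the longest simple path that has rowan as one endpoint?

3

Distances from rowan peak at 3, attained at willow (alder also at distance 3).
rowan-hazel-bay-willow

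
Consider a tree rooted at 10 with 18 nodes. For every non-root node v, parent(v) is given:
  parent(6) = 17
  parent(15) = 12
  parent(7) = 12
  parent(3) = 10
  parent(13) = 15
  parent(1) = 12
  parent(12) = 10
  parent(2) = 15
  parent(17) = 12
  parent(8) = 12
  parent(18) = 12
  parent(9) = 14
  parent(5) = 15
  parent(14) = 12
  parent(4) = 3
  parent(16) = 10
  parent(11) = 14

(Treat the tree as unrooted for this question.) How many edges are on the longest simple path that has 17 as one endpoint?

4

A farthest node from 17 is 4.
The path 17 – 12 – 10 – 3 – 4 has 4 edges.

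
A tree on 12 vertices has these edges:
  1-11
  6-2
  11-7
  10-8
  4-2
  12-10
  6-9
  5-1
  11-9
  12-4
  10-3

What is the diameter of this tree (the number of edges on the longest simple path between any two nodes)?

Starting from 3, a farthest node is 5 at distance 9.
One longest path: 3-10-12-4-2-6-9-11-1-5.
So the diameter is 9.

9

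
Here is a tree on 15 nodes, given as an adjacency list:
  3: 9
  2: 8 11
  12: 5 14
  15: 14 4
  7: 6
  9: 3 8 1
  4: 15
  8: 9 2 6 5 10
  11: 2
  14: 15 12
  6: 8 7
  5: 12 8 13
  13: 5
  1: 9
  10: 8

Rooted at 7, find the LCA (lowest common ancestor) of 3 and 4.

Ancestors of 3 (toward the root): 3, 9, 8, 6, 7.
Ancestors of 4: 4, 15, 14, 12, 5, 8, 6, 7.
The deepest node appearing in both lists is 8.

8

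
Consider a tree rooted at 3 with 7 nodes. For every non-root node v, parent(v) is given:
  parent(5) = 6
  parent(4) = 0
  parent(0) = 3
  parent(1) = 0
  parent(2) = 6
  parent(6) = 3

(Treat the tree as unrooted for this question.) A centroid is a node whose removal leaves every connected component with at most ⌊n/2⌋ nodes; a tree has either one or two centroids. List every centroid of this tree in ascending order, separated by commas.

If 3 is removed the pieces have sizes 3, 3, all ≤ ⌊7/2⌋ = 3.
Every other node leaves some component of size > 3, so the centroid is unique.

3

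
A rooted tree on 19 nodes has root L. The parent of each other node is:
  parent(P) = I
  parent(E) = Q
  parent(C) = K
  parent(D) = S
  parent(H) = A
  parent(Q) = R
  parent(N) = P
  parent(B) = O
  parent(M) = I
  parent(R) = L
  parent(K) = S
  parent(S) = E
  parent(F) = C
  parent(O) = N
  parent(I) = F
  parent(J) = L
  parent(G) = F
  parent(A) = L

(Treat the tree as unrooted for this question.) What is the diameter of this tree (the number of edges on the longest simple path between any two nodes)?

A longest path is B-O-N-P-I-F-C-K-S-E-Q-R-L-A-H, with 14 edges.

14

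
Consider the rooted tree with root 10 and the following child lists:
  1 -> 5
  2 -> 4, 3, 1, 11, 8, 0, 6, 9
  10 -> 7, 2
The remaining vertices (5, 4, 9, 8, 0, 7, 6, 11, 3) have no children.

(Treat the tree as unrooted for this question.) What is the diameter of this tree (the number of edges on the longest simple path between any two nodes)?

4

A longest path is 7 - 10 - 2 - 1 - 5, with 4 edges.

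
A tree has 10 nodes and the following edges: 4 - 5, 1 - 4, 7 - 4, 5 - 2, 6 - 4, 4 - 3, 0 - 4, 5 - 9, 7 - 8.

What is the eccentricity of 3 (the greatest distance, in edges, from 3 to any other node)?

3

The node farthest from 3 is 9 (8, 2 also at distance 3), via 3–4–5–9 — 3 edges.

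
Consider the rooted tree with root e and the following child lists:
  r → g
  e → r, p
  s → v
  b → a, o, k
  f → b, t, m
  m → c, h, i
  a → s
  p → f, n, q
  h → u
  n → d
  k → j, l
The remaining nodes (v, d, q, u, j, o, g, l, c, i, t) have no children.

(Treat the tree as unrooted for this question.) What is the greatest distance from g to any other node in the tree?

A farthest node from g is v.
The path g – r – e – p – f – b – a – s – v has 8 edges.

8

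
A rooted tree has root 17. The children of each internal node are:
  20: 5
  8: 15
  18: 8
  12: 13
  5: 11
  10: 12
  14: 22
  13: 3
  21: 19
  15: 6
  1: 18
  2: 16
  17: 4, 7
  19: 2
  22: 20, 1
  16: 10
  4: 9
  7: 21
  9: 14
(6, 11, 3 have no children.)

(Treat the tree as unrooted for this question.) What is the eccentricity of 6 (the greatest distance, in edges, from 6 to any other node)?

18

Distances from 6 peak at 18, attained at 3.
6-15-8-18-1-22-14-9-4-17-7-21-19-2-16-10-12-13-3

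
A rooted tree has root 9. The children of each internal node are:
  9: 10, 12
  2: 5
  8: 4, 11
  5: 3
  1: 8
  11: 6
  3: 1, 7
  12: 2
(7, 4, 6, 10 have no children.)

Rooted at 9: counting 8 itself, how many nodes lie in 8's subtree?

4

The subtree rooted at 8 contains: 8, 11, 4, 6 — 4 nodes.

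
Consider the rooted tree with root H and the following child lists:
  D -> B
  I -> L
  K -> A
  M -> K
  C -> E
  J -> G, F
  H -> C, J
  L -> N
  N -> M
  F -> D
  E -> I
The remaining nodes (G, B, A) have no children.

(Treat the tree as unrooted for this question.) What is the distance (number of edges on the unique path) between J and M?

The path is J–H–C–E–I–L–N–M, which has 7 edges.

7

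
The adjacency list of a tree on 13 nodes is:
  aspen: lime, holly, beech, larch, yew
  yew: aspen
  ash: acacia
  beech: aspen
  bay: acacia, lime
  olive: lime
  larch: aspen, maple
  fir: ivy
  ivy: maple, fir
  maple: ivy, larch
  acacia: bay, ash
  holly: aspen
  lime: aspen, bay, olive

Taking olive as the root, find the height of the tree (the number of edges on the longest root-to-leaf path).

6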